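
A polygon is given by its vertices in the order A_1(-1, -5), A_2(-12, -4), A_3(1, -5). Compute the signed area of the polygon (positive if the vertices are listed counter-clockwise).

Apply the shoelace (surveyor's) formula: 2A = Σ (x_i·y_{i+1} − x_{i+1}·y_i), indices taken mod 3.
Σ = (-56) + (64) + (-10) = -2
Signed area = Σ/2 = -1 (negative ⇒ clockwise traversal).

-1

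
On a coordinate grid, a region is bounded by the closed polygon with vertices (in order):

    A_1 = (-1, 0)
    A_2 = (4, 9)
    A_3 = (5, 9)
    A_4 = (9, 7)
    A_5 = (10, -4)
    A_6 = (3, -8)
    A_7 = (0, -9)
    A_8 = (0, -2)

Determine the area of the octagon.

Apply the shoelace (surveyor's) formula: 2A = Σ (x_i·y_{i+1} − x_{i+1}·y_i), indices taken mod 8.
Σ = (-9) + (-9) + (-46) + (-106) + (-68) + (-27) + (0) + (-2) = -267
Area = |Σ|/2 = 133.5.

133.5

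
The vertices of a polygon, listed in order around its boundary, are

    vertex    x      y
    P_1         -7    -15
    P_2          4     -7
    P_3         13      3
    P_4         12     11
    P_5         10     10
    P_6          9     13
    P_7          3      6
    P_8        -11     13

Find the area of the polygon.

372.5

Apply the surveyor's formula: 2A = Σ (x_i·y_{i+1} − x_{i+1}·y_i), indices taken mod 8.
Σ = (109) + (103) + (107) + (10) + (40) + (15) + (105) + (256) = 745
Area = |Σ|/2 = 372.5.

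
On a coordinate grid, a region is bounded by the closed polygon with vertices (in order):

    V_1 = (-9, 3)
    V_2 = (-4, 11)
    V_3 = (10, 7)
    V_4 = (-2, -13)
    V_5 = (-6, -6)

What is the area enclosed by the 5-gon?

239.5

Apply the shoelace formula: 2A = Σ (x_i·y_{i+1} − x_{i+1}·y_i), indices taken mod 5.
Σ = (-87) + (-138) + (-116) + (-66) + (-72) = -479
Area = |Σ|/2 = 239.5.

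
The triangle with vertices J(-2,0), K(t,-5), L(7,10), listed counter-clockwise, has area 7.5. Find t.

-5

Write out the shoelace sum; only the two edges meeting at K involve t:
2·Area = [((-2)·(-5) − t·0) + (t·10 − 7·(-5))] + 20
       = 10·t + 65 = 15
⇒ t = -5.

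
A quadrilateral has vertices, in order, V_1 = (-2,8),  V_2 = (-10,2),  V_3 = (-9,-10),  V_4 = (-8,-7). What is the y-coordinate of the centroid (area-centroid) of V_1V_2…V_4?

Apply Gauss's area formula. First the cross-terms c_i = x_i·y_{i+1} − x_{i+1}·y_i:
  76, 118, -17, -78  ⇒  2A = 99, A = 49.5.
Then Σ (y_i + y_{i+1})·c_i = 27, so ȳ = 27 / (6·49.5) = 1/11.

1/11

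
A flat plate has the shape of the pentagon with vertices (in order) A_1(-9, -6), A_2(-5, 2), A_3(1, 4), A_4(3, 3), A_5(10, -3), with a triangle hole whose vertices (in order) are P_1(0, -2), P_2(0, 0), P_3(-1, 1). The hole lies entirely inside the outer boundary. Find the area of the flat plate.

101.5

Outer boundary:
Cross-terms: -48, -22, -9, -39, -87  ⇒  Σ = -205
Area = |Σ|/2 = 102.5.
Hole:
Apply the surveyor's formula: 2A = Σ (x_i·y_{i+1} − x_{i+1}·y_i), indices taken mod 3.
P_1→P_2: (0)(0) − (0)(-2) = 0
P_2→P_3: (0)(1) − (-1)(0) = 0
P_3→P_1: (-1)(-2) − (0)(1) = 2
Σ = 2
Area = |Σ|/2 = 1.
Net area = 102.5 − 1 = 101.5.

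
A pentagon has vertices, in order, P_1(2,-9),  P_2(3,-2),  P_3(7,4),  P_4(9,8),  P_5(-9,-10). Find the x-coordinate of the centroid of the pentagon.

Apply the shoelace formula. First the cross-terms c_i = x_i·y_{i+1} − x_{i+1}·y_i:
  23, 26, 20, -18, 101  ⇒  2A = 152, A = 76.
Then Σ (x_i + x_{i+1})·c_i = -12, so x̄ = -12 / (6·76) = -1/38.

-1/38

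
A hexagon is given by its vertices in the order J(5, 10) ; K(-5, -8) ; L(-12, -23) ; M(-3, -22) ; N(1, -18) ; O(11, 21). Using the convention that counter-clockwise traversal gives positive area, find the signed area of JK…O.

Apply the shoelace (surveyor's) formula: 2A = Σ (x_i·y_{i+1} − x_{i+1}·y_i), indices taken mod 6.
Σ = (10) + (19) + (195) + (76) + (219) + (5) = 524
Signed area = Σ/2 = 262 (positive ⇒ counter-clockwise traversal).

262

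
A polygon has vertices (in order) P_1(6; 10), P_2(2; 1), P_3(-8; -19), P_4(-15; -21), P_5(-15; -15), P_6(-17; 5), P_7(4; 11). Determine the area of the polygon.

Cross-terms: -14, -30, -117, -90, -330, -207, -26  ⇒  Σ = -814
Area = |Σ|/2 = 407.

407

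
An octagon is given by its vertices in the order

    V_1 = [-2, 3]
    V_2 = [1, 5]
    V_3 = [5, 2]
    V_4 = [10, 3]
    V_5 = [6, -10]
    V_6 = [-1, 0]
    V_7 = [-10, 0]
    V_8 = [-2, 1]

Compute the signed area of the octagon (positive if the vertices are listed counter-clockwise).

-91.5

Apply Gauss's area formula: 2A = Σ (x_i·y_{i+1} − x_{i+1}·y_i), indices taken mod 8.
Σ = (-13) + (-23) + (-5) + (-118) + (-10) + (0) + (-10) + (-4) = -183
Signed area = Σ/2 = -91.5 (negative ⇒ clockwise traversal).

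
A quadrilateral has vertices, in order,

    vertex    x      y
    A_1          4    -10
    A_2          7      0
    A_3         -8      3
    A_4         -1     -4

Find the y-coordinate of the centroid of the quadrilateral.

Apply Gauss's area formula. First the cross-terms c_i = x_i·y_{i+1} − x_{i+1}·y_i:
  70, 21, 35, 26  ⇒  2A = 152, A = 76.
Then Σ (y_i + y_{i+1})·c_i = -1036, so ȳ = -1036 / (6·76) = -259/114.

-259/114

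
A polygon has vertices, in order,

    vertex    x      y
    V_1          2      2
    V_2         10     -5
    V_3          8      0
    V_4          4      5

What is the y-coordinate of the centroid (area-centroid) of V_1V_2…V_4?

19/36

Apply the surveyor's formula. First the cross-terms c_i = x_i·y_{i+1} − x_{i+1}·y_i:
  -30, 40, 40, -2  ⇒  2A = 48, A = 24.
Then Σ (y_i + y_{i+1})·c_i = 76, so ȳ = 76 / (6·24) = 19/36.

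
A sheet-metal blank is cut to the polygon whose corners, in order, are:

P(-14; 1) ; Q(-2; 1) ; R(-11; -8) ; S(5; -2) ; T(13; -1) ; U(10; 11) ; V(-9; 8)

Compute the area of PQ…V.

266.5

Apply the surveyor's formula: 2A = Σ (x_i·y_{i+1} − x_{i+1}·y_i), indices taken mod 7.
Σ = (-12) + (27) + (62) + (21) + (153) + (179) + (103) = 533
Area = |Σ|/2 = 266.5.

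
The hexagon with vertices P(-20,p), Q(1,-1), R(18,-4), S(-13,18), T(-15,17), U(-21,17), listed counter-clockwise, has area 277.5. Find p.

The doubled signed area Σ (x_i y_{i+1} − x_{i+1} y_i) is linear in p.
With p=0 it equals 797; the coefficient of p is -22 (from the two edges through P).
So -22·p + 797 = 2·277.5 = 555 ⇒ p = 11.

11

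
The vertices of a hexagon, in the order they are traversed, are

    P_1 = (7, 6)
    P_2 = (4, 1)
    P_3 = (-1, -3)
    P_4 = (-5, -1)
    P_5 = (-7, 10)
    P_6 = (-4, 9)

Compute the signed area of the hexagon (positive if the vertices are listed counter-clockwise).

Apply the shoelace formula: 2A = Σ (x_i·y_{i+1} − x_{i+1}·y_i), indices taken mod 6.
Σ = (-17) + (-11) + (-14) + (-57) + (-23) + (-87) = -209
Signed area = Σ/2 = -104.5 (negative ⇒ clockwise traversal).

-104.5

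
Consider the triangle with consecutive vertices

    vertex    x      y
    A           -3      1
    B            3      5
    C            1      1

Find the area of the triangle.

8

Σ = (-18) + (-2) + (4) = -16
Area = |Σ|/2 = 8.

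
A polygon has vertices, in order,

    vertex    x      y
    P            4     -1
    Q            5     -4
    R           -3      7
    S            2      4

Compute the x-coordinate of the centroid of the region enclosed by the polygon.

1.40625

Apply the shoelace (surveyor's) formula. First the cross-terms c_i = x_i·y_{i+1} − x_{i+1}·y_i:
  -11, 23, -26, -18  ⇒  2A = -32, A = -16.
Then Σ (x_i + x_{i+1})·c_i = -135, so x̄ = -135 / (6·(-16)) = 1.40625.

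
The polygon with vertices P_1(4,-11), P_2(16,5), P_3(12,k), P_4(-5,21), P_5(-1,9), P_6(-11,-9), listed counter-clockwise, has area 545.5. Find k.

The doubled signed area Σ (x_i y_{i+1} − x_{i+1} y_i) is linear in k.
With k=0 it equals 629; the coefficient of k is 21 (from the two edges through P_3).
So 21·k + 629 = 2·545.5 = 1091 ⇒ k = 22.

22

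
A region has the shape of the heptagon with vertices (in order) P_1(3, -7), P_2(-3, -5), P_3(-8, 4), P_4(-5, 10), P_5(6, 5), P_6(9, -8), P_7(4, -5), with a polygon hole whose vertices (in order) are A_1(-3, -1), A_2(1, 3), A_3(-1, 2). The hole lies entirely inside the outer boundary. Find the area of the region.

174

Outer boundary:
Apply the shoelace formula: 2A = Σ (x_i·y_{i+1} − x_{i+1}·y_i), indices taken mod 7.
Σ = (-36) + (-52) + (-60) + (-85) + (-93) + (-13) + (-13) = -352
Area = |Σ|/2 = 176.
Hole:
Σ = (-8) + (5) + (7) = 4
Area = |Σ|/2 = 2.
Net area = 176 − 2 = 174.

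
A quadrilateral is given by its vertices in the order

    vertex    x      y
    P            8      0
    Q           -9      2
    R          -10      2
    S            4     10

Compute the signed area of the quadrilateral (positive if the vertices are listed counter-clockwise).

-85

Σ = (16) + (2) + (-108) + (-80) = -170
Signed area = Σ/2 = -85 (negative ⇒ clockwise traversal).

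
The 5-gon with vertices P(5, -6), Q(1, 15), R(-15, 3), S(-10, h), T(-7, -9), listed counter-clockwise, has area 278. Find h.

-5

Write out the shoelace sum; only the two edges meeting at S involve h:
2·Area = [((-15)·h − (-10)·3) + ((-10)·(-9) − (-7)·h)] + 396
       = -8·h + 516 = 556
⇒ h = -5.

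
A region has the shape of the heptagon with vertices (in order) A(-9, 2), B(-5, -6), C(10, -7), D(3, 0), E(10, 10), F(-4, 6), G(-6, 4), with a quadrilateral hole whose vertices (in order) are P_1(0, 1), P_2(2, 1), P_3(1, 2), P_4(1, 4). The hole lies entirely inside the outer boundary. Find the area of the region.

175

Outer boundary:
Σ = (64) + (95) + (21) + (30) + (100) + (20) + (24) = 354
Area = |Σ|/2 = 177.
Hole:
Σ = (-2) + (3) + (2) + (1) = 4
Area = |Σ|/2 = 2.
Net area = 177 − 2 = 175.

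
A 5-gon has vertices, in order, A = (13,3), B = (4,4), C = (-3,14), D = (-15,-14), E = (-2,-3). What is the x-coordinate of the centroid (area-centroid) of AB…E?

-619/205

Apply the surveyor's formula. First the cross-terms c_i = x_i·y_{i+1} − x_{i+1}·y_i:
  40, 68, 252, 17, 33  ⇒  2A = 410, A = 205.
Then Σ (x_i + x_{i+1})·c_i = -3714, so x̄ = -3714 / (6·205) = -619/205.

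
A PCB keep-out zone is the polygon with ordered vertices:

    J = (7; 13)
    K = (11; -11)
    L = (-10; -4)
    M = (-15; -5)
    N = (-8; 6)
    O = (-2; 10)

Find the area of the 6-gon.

339

Apply the shoelace formula: 2A = Σ (x_i·y_{i+1} − x_{i+1}·y_i), indices taken mod 6.
Σ = (-220) + (-154) + (-10) + (-130) + (-68) + (-96) = -678
Area = |Σ|/2 = 339.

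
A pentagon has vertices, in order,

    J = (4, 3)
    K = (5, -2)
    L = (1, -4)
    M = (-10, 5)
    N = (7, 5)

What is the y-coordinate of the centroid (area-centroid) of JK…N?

1.65

Apply the shoelace (surveyor's) formula. First the cross-terms c_i = x_i·y_{i+1} − x_{i+1}·y_i:
  -23, -18, -35, -85, 1  ⇒  2A = -160, A = -80.
Then Σ (y_i + y_{i+1})·c_i = -792, so ȳ = -792 / (6·(-80)) = 1.65.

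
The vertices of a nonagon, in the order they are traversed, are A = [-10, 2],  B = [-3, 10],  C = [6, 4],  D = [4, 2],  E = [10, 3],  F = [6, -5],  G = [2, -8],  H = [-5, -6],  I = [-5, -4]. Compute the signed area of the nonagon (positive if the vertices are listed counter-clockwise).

-198

Σ = (-94) + (-72) + (-4) + (-8) + (-68) + (-38) + (-52) + (-10) + (-50) = -396
Signed area = Σ/2 = -198 (negative ⇒ clockwise traversal).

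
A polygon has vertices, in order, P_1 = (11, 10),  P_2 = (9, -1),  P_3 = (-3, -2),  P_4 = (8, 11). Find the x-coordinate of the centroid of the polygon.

301/54

Apply the shoelace formula. First the cross-terms c_i = x_i·y_{i+1} − x_{i+1}·y_i:
  -101, -21, -17, -41  ⇒  2A = -180, A = -90.
Then Σ (x_i + x_{i+1})·c_i = -3010, so x̄ = -3010 / (6·(-90)) = 301/54.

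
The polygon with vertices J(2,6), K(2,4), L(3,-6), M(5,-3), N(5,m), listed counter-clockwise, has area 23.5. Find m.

3

Write out the shoelace sum; only the two edges meeting at N involve m:
2·Area = [(5·m − 5·(-3)) + (5·6 − 2·m)] + -7
       = 3·m + 38 = 47
⇒ m = 3.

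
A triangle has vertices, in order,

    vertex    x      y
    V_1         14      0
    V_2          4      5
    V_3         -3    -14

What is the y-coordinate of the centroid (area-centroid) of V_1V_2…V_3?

Apply the surveyor's formula. First the cross-terms c_i = x_i·y_{i+1} − x_{i+1}·y_i:
  70, -41, 196  ⇒  2A = 225, A = 112.5.
Then Σ (y_i + y_{i+1})·c_i = -2025, so ȳ = -2025 / (6·112.5) = -3.

-3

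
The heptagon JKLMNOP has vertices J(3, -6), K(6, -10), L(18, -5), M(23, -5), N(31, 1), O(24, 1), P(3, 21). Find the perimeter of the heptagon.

96

|JK| = √((3)² + (-4)²) = √25 = 5
|KL| = √((12)² + (5)²) = √169 = 13
|LM| = √((5)² + (0)²) = √25 = 5
|MN| = √((8)² + (6)²) = √100 = 10
|NO| = √((-7)² + (0)²) = √49 = 7
|OP| = √((-21)² + (20)²) = √841 = 29
|PJ| = √((0)² + (-27)²) = √729 = 27
Perimeter = 5 + 13 + 5 + 10 + 7 + 29 + 27 = 96.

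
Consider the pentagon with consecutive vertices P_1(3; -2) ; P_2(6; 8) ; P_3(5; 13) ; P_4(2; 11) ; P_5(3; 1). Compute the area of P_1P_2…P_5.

Apply the shoelace (surveyor's) formula: 2A = Σ (x_i·y_{i+1} − x_{i+1}·y_i), indices taken mod 5.
P_1→P_2: (3)(8) − (6)(-2) = 36
P_2→P_3: (6)(13) − (5)(8) = 38
P_3→P_4: (5)(11) − (2)(13) = 29
P_4→P_5: (2)(1) − (3)(11) = -31
P_5→P_1: (3)(-2) − (3)(1) = -9
Σ = 63
Area = |Σ|/2 = 31.5.

31.5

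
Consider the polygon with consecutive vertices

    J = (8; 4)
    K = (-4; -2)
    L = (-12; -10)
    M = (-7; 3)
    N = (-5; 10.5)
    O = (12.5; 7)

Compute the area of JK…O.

J→K: (8)(-2) − (-4)(4) = 0
K→L: (-4)(-10) − (-12)(-2) = 16
L→M: (-12)(3) − (-7)(-10) = -106
M→N: (-7)(10.5) − (-5)(3) = -58.5
N→O: (-5)(7) − (12.5)(10.5) = -166.25
O→J: (12.5)(4) − (8)(7) = -6
Σ = -320.75
Area = |Σ|/2 = 160.375.

160.375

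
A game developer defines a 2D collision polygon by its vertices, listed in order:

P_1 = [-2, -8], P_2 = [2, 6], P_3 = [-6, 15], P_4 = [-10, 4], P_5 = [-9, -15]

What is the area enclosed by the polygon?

Apply Gauss's area formula: 2A = Σ (x_i·y_{i+1} − x_{i+1}·y_i), indices taken mod 5.
P_1→P_2: (-2)(6) − (2)(-8) = 4
P_2→P_3: (2)(15) − (-6)(6) = 66
P_3→P_4: (-6)(4) − (-10)(15) = 126
P_4→P_5: (-10)(-15) − (-9)(4) = 186
P_5→P_1: (-9)(-8) − (-2)(-15) = 42
Σ = 424
Area = |Σ|/2 = 212.

212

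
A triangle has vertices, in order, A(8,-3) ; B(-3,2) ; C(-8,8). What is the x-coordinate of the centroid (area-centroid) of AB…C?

-1

Apply Gauss's area formula. First the cross-terms c_i = x_i·y_{i+1} − x_{i+1}·y_i:
  7, -8, -40  ⇒  2A = -41, A = -20.5.
Then Σ (x_i + x_{i+1})·c_i = 123, so x̄ = 123 / (6·(-20.5)) = -1.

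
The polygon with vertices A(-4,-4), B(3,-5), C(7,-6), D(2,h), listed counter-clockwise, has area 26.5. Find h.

Write out the shoelace sum; only the two edges meeting at D involve h:
2·Area = [(7·h − 2·(-6)) + (2·(-4) − (-4)·h)] + 49
       = 11·h + 53 = 53
⇒ h = 0.

0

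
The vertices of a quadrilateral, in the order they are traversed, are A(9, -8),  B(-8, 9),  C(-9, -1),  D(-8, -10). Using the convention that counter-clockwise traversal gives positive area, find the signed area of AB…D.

A→B: (9)(9) − (-8)(-8) = 17
B→C: (-8)(-1) − (-9)(9) = 89
C→D: (-9)(-10) − (-8)(-1) = 82
D→A: (-8)(-8) − (9)(-10) = 154
Σ = 342
Signed area = Σ/2 = 171 (positive ⇒ counter-clockwise traversal).

171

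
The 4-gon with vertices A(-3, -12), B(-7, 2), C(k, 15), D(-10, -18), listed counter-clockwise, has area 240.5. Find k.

-23

Write out the shoelace sum; only the two edges meeting at C involve k:
2·Area = [((-7)·15 − k·2) + (k·(-18) − (-10)·15)] + -24
       = -20·k + 21 = 481
⇒ k = -23.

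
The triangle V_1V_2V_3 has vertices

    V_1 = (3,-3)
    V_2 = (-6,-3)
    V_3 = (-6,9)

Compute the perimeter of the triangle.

|V_1V_2| = √((-9)² + (0)²) = √81 = 9
|V_2V_3| = √((0)² + (12)²) = √144 = 12
|V_3V_1| = √((9)² + (-12)²) = √225 = 15
Perimeter = 9 + 12 + 15 = 36.

36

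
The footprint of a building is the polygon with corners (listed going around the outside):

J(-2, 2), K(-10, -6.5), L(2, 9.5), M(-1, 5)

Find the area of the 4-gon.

Apply the shoelace (surveyor's) formula: 2A = Σ (x_i·y_{i+1} − x_{i+1}·y_i), indices taken mod 4.
J→K: (-2)(-6.5) − (-10)(2) = 33
K→L: (-10)(9.5) − (2)(-6.5) = -82
L→M: (2)(5) − (-1)(9.5) = 19.5
M→J: (-1)(2) − (-2)(5) = 8
Σ = -21.5
Area = |Σ|/2 = 10.75.

10.75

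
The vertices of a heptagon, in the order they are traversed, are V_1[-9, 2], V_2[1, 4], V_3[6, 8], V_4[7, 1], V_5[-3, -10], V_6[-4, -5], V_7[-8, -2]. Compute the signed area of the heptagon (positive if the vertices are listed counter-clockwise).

Apply the shoelace (surveyor's) formula: 2A = Σ (x_i·y_{i+1} − x_{i+1}·y_i), indices taken mod 7.
Cross-terms: -38, -16, -50, -67, -25, -32, -34  ⇒  Σ = -262
Signed area = Σ/2 = -131 (negative ⇒ clockwise traversal).

-131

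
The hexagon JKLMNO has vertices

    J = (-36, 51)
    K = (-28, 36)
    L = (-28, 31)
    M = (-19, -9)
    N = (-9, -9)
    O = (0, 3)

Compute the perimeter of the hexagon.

|JK| = √((8)² + (-15)²) = √289 = 17
|KL| = √((0)² + (-5)²) = √25 = 5
|LM| = √((9)² + (-40)²) = √1681 = 41
|MN| = √((10)² + (0)²) = √100 = 10
|NO| = √((9)² + (12)²) = √225 = 15
|OJ| = √((-36)² + (48)²) = √3600 = 60
Perimeter = 17 + 5 + 41 + 10 + 15 + 60 = 148.

148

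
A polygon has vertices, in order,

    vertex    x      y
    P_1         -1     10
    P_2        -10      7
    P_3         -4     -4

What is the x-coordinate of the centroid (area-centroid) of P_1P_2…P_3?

-5

Apply the shoelace (surveyor's) formula. First the cross-terms c_i = x_i·y_{i+1} − x_{i+1}·y_i:
  93, 68, -44  ⇒  2A = 117, A = 58.5.
Then Σ (x_i + x_{i+1})·c_i = -1755, so x̄ = -1755 / (6·58.5) = -5.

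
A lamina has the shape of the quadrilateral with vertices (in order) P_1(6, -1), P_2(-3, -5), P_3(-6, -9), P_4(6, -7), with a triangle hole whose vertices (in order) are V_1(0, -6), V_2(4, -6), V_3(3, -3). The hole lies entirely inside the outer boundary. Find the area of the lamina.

Outer boundary:
Apply the shoelace (surveyor's) formula: 2A = Σ (x_i·y_{i+1} − x_{i+1}·y_i), indices taken mod 4.
Σ = (-33) + (-3) + (96) + (36) = 96
Area = |Σ|/2 = 48.
Hole:
Cross-terms: 24, 6, -18  ⇒  Σ = 12
Area = |Σ|/2 = 6.
Net area = 48 − 6 = 42.

42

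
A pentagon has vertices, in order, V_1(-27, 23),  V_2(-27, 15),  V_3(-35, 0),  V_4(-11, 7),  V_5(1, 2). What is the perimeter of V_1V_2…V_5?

98

|V_1V_2| = √((0)² + (-8)²) = √64 = 8
|V_2V_3| = √((-8)² + (-15)²) = √289 = 17
|V_3V_4| = √((24)² + (7)²) = √625 = 25
|V_4V_5| = √((12)² + (-5)²) = √169 = 13
|V_5V_1| = √((-28)² + (21)²) = √1225 = 35
Perimeter = 8 + 17 + 25 + 13 + 35 = 98.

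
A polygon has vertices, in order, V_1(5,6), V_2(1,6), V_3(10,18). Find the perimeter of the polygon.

|V_1V_2| = √((-4)² + (0)²) = √16 = 4
|V_2V_3| = √((9)² + (12)²) = √225 = 15
|V_3V_1| = √((-5)² + (-12)²) = √169 = 13
Perimeter = 4 + 15 + 13 = 32.

32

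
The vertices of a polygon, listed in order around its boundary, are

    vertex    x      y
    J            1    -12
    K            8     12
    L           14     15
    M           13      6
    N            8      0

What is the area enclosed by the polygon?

Apply the shoelace formula: 2A = Σ (x_i·y_{i+1} − x_{i+1}·y_i), indices taken mod 5.
Cross-terms: 108, -48, -111, -48, -96  ⇒  Σ = -195
Area = |Σ|/2 = 97.5.

97.5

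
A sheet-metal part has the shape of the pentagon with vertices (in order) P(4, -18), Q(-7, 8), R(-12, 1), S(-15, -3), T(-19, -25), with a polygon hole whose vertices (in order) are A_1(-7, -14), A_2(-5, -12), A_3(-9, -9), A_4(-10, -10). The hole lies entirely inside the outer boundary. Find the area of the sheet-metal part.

Outer boundary:
Cross-terms: -94, 89, 51, 318, 442  ⇒  Σ = 806
Area = |Σ|/2 = 403.
Hole:
Apply the surveyor's formula: 2A = Σ (x_i·y_{i+1} − x_{i+1}·y_i), indices taken mod 4.
Cross-terms: 14, -63, 0, 70  ⇒  Σ = 21
Area = |Σ|/2 = 10.5.
Net area = 403 − 10.5 = 392.5.

392.5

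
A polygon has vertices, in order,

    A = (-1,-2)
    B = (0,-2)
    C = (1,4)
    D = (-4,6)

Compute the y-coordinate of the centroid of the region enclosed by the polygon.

34/15

Apply the shoelace (surveyor's) formula. First the cross-terms c_i = x_i·y_{i+1} − x_{i+1}·y_i:
  2, 2, 22, 14  ⇒  2A = 40, A = 20.
Then Σ (y_i + y_{i+1})·c_i = 272, so ȳ = 272 / (6·20) = 34/15.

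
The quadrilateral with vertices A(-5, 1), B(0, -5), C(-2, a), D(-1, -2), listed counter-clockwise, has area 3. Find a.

-2

Write out the shoelace sum; only the two edges meeting at C involve a:
2·Area = [(0·a − (-2)·(-5)) + ((-2)·(-2) − (-1)·a)] + 14
       = 1·a + 8 = 6
⇒ a = -2.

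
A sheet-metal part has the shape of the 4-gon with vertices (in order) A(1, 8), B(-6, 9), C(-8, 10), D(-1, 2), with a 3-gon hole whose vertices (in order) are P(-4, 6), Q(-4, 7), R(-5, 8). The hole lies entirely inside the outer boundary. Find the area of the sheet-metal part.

26

Outer boundary:
Apply the shoelace (surveyor's) formula: 2A = Σ (x_i·y_{i+1} − x_{i+1}·y_i), indices taken mod 4.
Σ = (57) + (12) + (-6) + (-10) = 53
Area = |Σ|/2 = 26.5.
Hole:
Σ = (-4) + (3) + (2) = 1
Area = |Σ|/2 = 0.5.
Net area = 26.5 − 0.5 = 26.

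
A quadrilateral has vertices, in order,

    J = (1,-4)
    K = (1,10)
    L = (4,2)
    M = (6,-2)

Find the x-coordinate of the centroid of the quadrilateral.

86/33

Apply the surveyor's formula. First the cross-terms c_i = x_i·y_{i+1} − x_{i+1}·y_i:
  14, -38, -20, -22  ⇒  2A = -66, A = -33.
Then Σ (x_i + x_{i+1})·c_i = -516, so x̄ = -516 / (6·(-33)) = 86/33.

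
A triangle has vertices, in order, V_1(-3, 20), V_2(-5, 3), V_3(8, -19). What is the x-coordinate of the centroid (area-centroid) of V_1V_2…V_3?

0

Apply the surveyor's formula. First the cross-terms c_i = x_i·y_{i+1} − x_{i+1}·y_i:
  91, 71, 103  ⇒  2A = 265, A = 132.5.
Then Σ (x_i + x_{i+1})·c_i = 0, so x̄ = 0 / (6·132.5) = 0.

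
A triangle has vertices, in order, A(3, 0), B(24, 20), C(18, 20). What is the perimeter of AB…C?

|AB| = √((21)² + (20)²) = √841 = 29
|BC| = √((-6)² + (0)²) = √36 = 6
|CA| = √((-15)² + (-20)²) = √625 = 25
Perimeter = 29 + 6 + 25 = 60.

60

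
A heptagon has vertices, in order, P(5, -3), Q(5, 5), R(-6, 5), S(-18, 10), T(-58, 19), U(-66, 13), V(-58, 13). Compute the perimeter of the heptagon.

|PQ| = √((0)² + (8)²) = √64 = 8
|QR| = √((-11)² + (0)²) = √121 = 11
|RS| = √((-12)² + (5)²) = √169 = 13
|ST| = √((-40)² + (9)²) = √1681 = 41
|TU| = √((-8)² + (-6)²) = √100 = 10
|UV| = √((8)² + (0)²) = √64 = 8
|VP| = √((63)² + (-16)²) = √4225 = 65
Perimeter = 8 + 11 + 13 + 41 + 10 + 8 + 65 = 156.

156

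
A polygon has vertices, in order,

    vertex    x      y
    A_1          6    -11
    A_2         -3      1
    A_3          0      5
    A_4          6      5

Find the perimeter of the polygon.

|A_1A_2| = √((-9)² + (12)²) = √225 = 15
|A_2A_3| = √((3)² + (4)²) = √25 = 5
|A_3A_4| = √((6)² + (0)²) = √36 = 6
|A_4A_1| = √((0)² + (-16)²) = √256 = 16
Perimeter = 15 + 5 + 6 + 16 = 42.

42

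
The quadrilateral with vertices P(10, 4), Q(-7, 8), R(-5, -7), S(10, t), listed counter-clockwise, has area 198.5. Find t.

The doubled signed area Σ (x_i y_{i+1} − x_{i+1} y_i) is linear in t.
With t=0 it equals 307; the coefficient of t is -15 (from the two edges through S).
So -15·t + 307 = 2·198.5 = 397 ⇒ t = -6.

-6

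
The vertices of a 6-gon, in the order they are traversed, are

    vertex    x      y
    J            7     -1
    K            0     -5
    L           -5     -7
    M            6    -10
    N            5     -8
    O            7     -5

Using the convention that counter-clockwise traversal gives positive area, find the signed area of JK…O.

Σ = (-35) + (-25) + (92) + (2) + (31) + (28) = 93
Signed area = Σ/2 = 46.5 (positive ⇒ counter-clockwise traversal).

46.5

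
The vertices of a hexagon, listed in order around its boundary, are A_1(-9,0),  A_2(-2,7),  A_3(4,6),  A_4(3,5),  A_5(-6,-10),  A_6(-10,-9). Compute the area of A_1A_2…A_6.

Apply the shoelace formula: 2A = Σ (x_i·y_{i+1} − x_{i+1}·y_i), indices taken mod 6.
Σ = (-63) + (-40) + (2) + (0) + (-46) + (-81) = -228
Area = |Σ|/2 = 114.

114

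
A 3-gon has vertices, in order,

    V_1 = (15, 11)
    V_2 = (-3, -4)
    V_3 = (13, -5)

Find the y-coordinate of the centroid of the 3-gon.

2/3

Apply Gauss's area formula. First the cross-terms c_i = x_i·y_{i+1} − x_{i+1}·y_i:
  -27, 67, 218  ⇒  2A = 258, A = 129.
Then Σ (y_i + y_{i+1})·c_i = 516, so ȳ = 516 / (6·129) = 2/3.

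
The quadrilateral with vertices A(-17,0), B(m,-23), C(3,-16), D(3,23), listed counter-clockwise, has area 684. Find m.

-25

Write out the shoelace sum; only the two edges meeting at B involve m:
2·Area = [((-17)·(-23) − m·0) + (m·(-16) − 3·(-23))] + 508
       = -16·m + 968 = 1368
⇒ m = -25.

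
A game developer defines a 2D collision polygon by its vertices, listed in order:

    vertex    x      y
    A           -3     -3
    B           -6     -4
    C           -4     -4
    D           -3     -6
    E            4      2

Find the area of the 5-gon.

Apply the shoelace (surveyor's) formula: 2A = Σ (x_i·y_{i+1} − x_{i+1}·y_i), indices taken mod 5.
A→B: (-3)(-4) − (-6)(-3) = -6
B→C: (-6)(-4) − (-4)(-4) = 8
C→D: (-4)(-6) − (-3)(-4) = 12
D→E: (-3)(2) − (4)(-6) = 18
E→A: (4)(-3) − (-3)(2) = -6
Σ = 26
Area = |Σ|/2 = 13.

13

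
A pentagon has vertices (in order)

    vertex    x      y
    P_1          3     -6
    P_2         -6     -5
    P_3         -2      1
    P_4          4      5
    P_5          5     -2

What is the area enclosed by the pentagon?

Apply Gauss's area formula: 2A = Σ (x_i·y_{i+1} − x_{i+1}·y_i), indices taken mod 5.
Σ = (-51) + (-16) + (-14) + (-33) + (-24) = -138
Area = |Σ|/2 = 69.

69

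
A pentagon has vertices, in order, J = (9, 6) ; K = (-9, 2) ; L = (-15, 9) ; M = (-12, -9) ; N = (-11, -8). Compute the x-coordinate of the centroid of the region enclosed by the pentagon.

-1760/267

Apply the shoelace (surveyor's) formula. First the cross-terms c_i = x_i·y_{i+1} − x_{i+1}·y_i:
  72, -51, 243, -3, 6  ⇒  2A = 267, A = 133.5.
Then Σ (x_i + x_{i+1})·c_i = -5280, so x̄ = -5280 / (6·133.5) = -1760/267.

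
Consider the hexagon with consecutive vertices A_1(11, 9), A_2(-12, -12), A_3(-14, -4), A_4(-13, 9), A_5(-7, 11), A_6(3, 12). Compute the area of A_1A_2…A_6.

312

Σ = (-24) + (-120) + (-178) + (-80) + (-117) + (-105) = -624
Area = |Σ|/2 = 312.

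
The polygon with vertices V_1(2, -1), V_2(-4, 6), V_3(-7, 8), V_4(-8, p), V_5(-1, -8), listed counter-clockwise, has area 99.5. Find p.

Write out the shoelace sum; only the two edges meeting at V_4 involve p:
2·Area = [((-7)·p − (-8)·8) + ((-8)·(-8) − (-1)·p)] + 35
       = -6·p + 163 = 199
⇒ p = -6.

-6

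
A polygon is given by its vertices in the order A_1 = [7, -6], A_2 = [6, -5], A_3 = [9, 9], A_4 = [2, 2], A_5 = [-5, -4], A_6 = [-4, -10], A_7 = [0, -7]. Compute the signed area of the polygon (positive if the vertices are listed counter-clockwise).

Apply the shoelace (surveyor's) formula: 2A = Σ (x_i·y_{i+1} − x_{i+1}·y_i), indices taken mod 7.
Σ = (1) + (99) + (0) + (2) + (34) + (28) + (49) = 213
Signed area = Σ/2 = 106.5 (positive ⇒ counter-clockwise traversal).

106.5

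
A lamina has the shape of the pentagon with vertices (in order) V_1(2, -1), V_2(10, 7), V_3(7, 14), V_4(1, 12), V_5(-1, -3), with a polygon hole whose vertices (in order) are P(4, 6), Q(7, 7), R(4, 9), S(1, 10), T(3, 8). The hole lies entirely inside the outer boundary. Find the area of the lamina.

92.5

Outer boundary:
V_1→V_2: (2)(7) − (10)(-1) = 24
V_2→V_3: (10)(14) − (7)(7) = 91
V_3→V_4: (7)(12) − (1)(14) = 70
V_4→V_5: (1)(-3) − (-1)(12) = 9
V_5→V_1: (-1)(-1) − (2)(-3) = 7
Σ = 201
Area = |Σ|/2 = 100.5.
Hole:
Σ = (-14) + (35) + (31) + (-22) + (-14) = 16
Area = |Σ|/2 = 8.
Net area = 100.5 − 8 = 92.5.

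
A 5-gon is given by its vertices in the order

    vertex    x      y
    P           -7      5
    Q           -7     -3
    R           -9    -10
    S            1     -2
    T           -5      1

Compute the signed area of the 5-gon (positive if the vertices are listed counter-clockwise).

Cross-terms: 56, 43, 28, -9, -18  ⇒  Σ = 100
Signed area = Σ/2 = 50 (positive ⇒ counter-clockwise traversal).

50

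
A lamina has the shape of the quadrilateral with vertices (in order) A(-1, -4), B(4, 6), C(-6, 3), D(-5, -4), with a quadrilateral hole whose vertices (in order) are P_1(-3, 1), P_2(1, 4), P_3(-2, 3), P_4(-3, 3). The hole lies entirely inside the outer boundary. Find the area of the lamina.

Outer boundary:
Apply the shoelace (surveyor's) formula: 2A = Σ (x_i·y_{i+1} − x_{i+1}·y_i), indices taken mod 4.
Cross-terms: 10, 48, 39, 16  ⇒  Σ = 113
Area = |Σ|/2 = 56.5.
Hole:
Apply the surveyor's formula: 2A = Σ (x_i·y_{i+1} − x_{i+1}·y_i), indices taken mod 4.
Σ = (-13) + (11) + (3) + (6) = 7
Area = |Σ|/2 = 3.5.
Net area = 56.5 − 3.5 = 53.

53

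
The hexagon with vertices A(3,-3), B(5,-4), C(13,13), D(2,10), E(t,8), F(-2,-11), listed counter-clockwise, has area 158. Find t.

-1

Write out the shoelace sum; only the two edges meeting at E involve t:
2·Area = [(2·8 − t·10) + (t·(-11) − (-2)·8)] + 263
       = -21·t + 295 = 316
⇒ t = -1.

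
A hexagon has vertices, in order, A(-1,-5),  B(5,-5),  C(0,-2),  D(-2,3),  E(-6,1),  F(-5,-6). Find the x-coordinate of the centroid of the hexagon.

-205/92

Apply the shoelace formula. First the cross-terms c_i = x_i·y_{i+1} − x_{i+1}·y_i:
  30, -10, -4, 16, 41, 19  ⇒  2A = 92, A = 46.
Then Σ (x_i + x_{i+1})·c_i = -615, so x̄ = -615 / (6·46) = -205/92.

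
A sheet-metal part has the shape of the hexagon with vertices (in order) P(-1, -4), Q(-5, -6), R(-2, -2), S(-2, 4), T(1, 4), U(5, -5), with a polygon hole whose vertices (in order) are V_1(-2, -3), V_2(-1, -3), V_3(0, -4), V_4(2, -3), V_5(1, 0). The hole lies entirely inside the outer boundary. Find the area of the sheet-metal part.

Outer boundary:
Apply the shoelace formula: 2A = Σ (x_i·y_{i+1} − x_{i+1}·y_i), indices taken mod 6.
Σ = (-14) + (-2) + (-12) + (-12) + (-25) + (-25) = -90
Area = |Σ|/2 = 45.
Hole:
Apply the shoelace formula: 2A = Σ (x_i·y_{i+1} − x_{i+1}·y_i), indices taken mod 5.
V_1→V_2: (-2)(-3) − (-1)(-3) = 3
V_2→V_3: (-1)(-4) − (0)(-3) = 4
V_3→V_4: (0)(-3) − (2)(-4) = 8
V_4→V_5: (2)(0) − (1)(-3) = 3
V_5→V_1: (1)(-3) − (-2)(0) = -3
Σ = 15
Area = |Σ|/2 = 7.5.
Net area = 45 − 7.5 = 37.5.

37.5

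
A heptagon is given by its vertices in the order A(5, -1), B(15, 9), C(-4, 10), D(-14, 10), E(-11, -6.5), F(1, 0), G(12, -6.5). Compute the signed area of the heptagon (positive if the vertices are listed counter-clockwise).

283.75

A→B: (5)(9) − (15)(-1) = 60
B→C: (15)(10) − (-4)(9) = 186
C→D: (-4)(10) − (-14)(10) = 100
D→E: (-14)(-6.5) − (-11)(10) = 201
E→F: (-11)(0) − (1)(-6.5) = 6.5
F→G: (1)(-6.5) − (12)(0) = -6.5
G→A: (12)(-1) − (5)(-6.5) = 20.5
Σ = 567.5
Signed area = Σ/2 = 283.75 (positive ⇒ counter-clockwise traversal).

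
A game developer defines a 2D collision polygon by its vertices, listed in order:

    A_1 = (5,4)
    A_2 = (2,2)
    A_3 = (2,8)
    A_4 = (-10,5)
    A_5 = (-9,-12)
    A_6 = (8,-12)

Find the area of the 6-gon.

Apply Gauss's area formula: 2A = Σ (x_i·y_{i+1} − x_{i+1}·y_i), indices taken mod 6.
Cross-terms: 2, 12, 90, 165, 204, 92  ⇒  Σ = 565
Area = |Σ|/2 = 282.5.

282.5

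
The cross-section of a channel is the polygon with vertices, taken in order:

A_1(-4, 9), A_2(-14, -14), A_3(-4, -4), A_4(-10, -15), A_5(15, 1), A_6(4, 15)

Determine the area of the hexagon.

Apply the surveyor's formula: 2A = Σ (x_i·y_{i+1} − x_{i+1}·y_i), indices taken mod 6.
A_1→A_2: (-4)(-14) − (-14)(9) = 182
A_2→A_3: (-14)(-4) − (-4)(-14) = 0
A_3→A_4: (-4)(-15) − (-10)(-4) = 20
A_4→A_5: (-10)(1) − (15)(-15) = 215
A_5→A_6: (15)(15) − (4)(1) = 221
A_6→A_1: (4)(9) − (-4)(15) = 96
Σ = 734
Area = |Σ|/2 = 367.

367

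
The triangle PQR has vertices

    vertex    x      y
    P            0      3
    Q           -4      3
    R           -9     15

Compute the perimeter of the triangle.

32

|PQ| = √((-4)² + (0)²) = √16 = 4
|QR| = √((-5)² + (12)²) = √169 = 13
|RP| = √((9)² + (-12)²) = √225 = 15
Perimeter = 4 + 13 + 15 = 32.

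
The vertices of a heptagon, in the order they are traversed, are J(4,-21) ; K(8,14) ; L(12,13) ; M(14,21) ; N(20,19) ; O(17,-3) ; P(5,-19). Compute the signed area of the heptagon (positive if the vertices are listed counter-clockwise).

J→K: (4)(14) − (8)(-21) = 224
K→L: (8)(13) − (12)(14) = -64
L→M: (12)(21) − (14)(13) = 70
M→N: (14)(19) − (20)(21) = -154
N→O: (20)(-3) − (17)(19) = -383
O→P: (17)(-19) − (5)(-3) = -308
P→J: (5)(-21) − (4)(-19) = -29
Σ = -644
Signed area = Σ/2 = -322 (negative ⇒ clockwise traversal).

-322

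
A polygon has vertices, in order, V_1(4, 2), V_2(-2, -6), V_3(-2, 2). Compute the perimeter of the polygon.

|V_1V_2| = √((-6)² + (-8)²) = √100 = 10
|V_2V_3| = √((0)² + (8)²) = √64 = 8
|V_3V_1| = √((6)² + (0)²) = √36 = 6
Perimeter = 10 + 8 + 6 = 24.

24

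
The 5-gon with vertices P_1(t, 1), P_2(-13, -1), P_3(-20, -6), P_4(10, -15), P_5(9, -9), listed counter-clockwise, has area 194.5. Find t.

The doubled signed area Σ (x_i y_{i+1} − x_{i+1} y_i) is linear in t.
With t=0 it equals 485; the coefficient of t is 8 (from the two edges through P_1).
So 8·t + 485 = 2·194.5 = 389 ⇒ t = -12.

-12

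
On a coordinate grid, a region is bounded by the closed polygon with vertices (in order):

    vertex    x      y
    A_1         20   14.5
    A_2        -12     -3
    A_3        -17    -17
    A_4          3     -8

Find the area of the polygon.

Apply the shoelace formula: 2A = Σ (x_i·y_{i+1} − x_{i+1}·y_i), indices taken mod 4.
A_1→A_2: (20)(-3) − (-12)(14.5) = 114
A_2→A_3: (-12)(-17) − (-17)(-3) = 153
A_3→A_4: (-17)(-8) − (3)(-17) = 187
A_4→A_1: (3)(14.5) − (20)(-8) = 203.5
Σ = 657.5
Area = |Σ|/2 = 328.75.

328.75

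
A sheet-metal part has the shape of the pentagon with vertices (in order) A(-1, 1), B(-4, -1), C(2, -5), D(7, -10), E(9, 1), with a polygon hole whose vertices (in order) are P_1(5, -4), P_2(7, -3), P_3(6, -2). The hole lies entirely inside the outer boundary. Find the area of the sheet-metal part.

Outer boundary:
Σ = (5) + (22) + (15) + (97) + (10) = 149
Area = |Σ|/2 = 74.5.
Hole:
Apply the shoelace formula: 2A = Σ (x_i·y_{i+1} − x_{i+1}·y_i), indices taken mod 3.
Σ = (13) + (4) + (-14) = 3
Area = |Σ|/2 = 1.5.
Net area = 74.5 − 1.5 = 73.

73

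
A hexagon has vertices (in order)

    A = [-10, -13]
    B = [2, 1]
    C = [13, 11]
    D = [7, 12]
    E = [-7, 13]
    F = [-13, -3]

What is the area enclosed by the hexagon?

Apply the surveyor's formula: 2A = Σ (x_i·y_{i+1} − x_{i+1}·y_i), indices taken mod 6.
A→B: (-10)(1) − (2)(-13) = 16
B→C: (2)(11) − (13)(1) = 9
C→D: (13)(12) − (7)(11) = 79
D→E: (7)(13) − (-7)(12) = 175
E→F: (-7)(-3) − (-13)(13) = 190
F→A: (-13)(-13) − (-10)(-3) = 139
Σ = 608
Area = |Σ|/2 = 304.

304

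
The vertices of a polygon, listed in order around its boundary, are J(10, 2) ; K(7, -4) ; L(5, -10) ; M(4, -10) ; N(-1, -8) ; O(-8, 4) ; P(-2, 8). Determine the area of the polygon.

182

Cross-terms: -54, -50, -10, -42, -68, -56, -84  ⇒  Σ = -364
Area = |Σ|/2 = 182.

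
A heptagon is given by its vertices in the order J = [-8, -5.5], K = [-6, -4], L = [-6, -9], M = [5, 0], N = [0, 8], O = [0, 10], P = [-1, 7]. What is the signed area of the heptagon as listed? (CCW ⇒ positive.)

Apply Gauss's area formula: 2A = Σ (x_i·y_{i+1} − x_{i+1}·y_i), indices taken mod 7.
Σ = (-1) + (30) + (45) + (40) + (0) + (10) + (61.5) = 185.5
Signed area = Σ/2 = 92.75 (positive ⇒ counter-clockwise traversal).

92.75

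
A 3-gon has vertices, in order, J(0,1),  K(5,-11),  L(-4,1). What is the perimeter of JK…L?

|JK| = √((5)² + (-12)²) = √169 = 13
|KL| = √((-9)² + (12)²) = √225 = 15
|LJ| = √((4)² + (0)²) = √16 = 4
Perimeter = 13 + 15 + 4 = 32.

32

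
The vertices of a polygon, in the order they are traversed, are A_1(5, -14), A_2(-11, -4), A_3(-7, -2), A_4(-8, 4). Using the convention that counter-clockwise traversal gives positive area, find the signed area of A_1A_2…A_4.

-66

Apply the shoelace (surveyor's) formula: 2A = Σ (x_i·y_{i+1} − x_{i+1}·y_i), indices taken mod 4.
A_1→A_2: (5)(-4) − (-11)(-14) = -174
A_2→A_3: (-11)(-2) − (-7)(-4) = -6
A_3→A_4: (-7)(4) − (-8)(-2) = -44
A_4→A_1: (-8)(-14) − (5)(4) = 92
Σ = -132
Signed area = Σ/2 = -66 (negative ⇒ clockwise traversal).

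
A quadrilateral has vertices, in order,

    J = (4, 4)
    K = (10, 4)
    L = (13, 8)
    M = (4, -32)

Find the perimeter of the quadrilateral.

|JK| = √((6)² + (0)²) = √36 = 6
|KL| = √((3)² + (4)²) = √25 = 5
|LM| = √((-9)² + (-40)²) = √1681 = 41
|MJ| = √((0)² + (36)²) = √1296 = 36
Perimeter = 6 + 5 + 41 + 36 = 88.

88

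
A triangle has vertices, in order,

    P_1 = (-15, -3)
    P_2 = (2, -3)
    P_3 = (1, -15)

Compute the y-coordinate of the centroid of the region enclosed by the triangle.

-7

Apply the shoelace formula. First the cross-terms c_i = x_i·y_{i+1} − x_{i+1}·y_i:
  51, -27, -228  ⇒  2A = -204, A = -102.
Then Σ (y_i + y_{i+1})·c_i = 4284, so ȳ = 4284 / (6·(-102)) = -7.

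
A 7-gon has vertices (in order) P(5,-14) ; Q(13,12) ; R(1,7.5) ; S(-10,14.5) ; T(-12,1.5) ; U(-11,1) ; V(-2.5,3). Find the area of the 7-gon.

Apply the surveyor's formula: 2A = Σ (x_i·y_{i+1} − x_{i+1}·y_i), indices taken mod 7.
Σ = (242) + (85.5) + (89.5) + (159) + (4.5) + (-30.5) + (20) = 570
Area = |Σ|/2 = 285.

285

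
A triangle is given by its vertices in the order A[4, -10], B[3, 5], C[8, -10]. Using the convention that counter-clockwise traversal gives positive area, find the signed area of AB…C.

A→B: (4)(5) − (3)(-10) = 50
B→C: (3)(-10) − (8)(5) = -70
C→A: (8)(-10) − (4)(-10) = -40
Σ = -60
Signed area = Σ/2 = -30 (negative ⇒ clockwise traversal).

-30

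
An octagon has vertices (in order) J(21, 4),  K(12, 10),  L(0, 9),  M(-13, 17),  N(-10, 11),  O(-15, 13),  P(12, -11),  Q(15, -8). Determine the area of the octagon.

377.5

Σ = (162) + (108) + (117) + (27) + (35) + (9) + (69) + (228) = 755
Area = |Σ|/2 = 377.5.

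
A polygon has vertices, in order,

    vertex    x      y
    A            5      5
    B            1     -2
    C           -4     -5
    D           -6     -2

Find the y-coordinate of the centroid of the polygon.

-2/3

Apply the shoelace formula. First the cross-terms c_i = x_i·y_{i+1} − x_{i+1}·y_i:
  -15, -13, -22, -20  ⇒  2A = -70, A = -35.
Then Σ (y_i + y_{i+1})·c_i = 140, so ȳ = 140 / (6·(-35)) = -2/3.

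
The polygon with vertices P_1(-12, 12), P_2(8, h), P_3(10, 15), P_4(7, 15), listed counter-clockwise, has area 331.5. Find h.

Write out the shoelace sum; only the two edges meeting at P_2 involve h:
2·Area = [((-12)·h − 8·12) + (8·15 − 10·h)] + 309
       = -22·h + 333 = 663
⇒ h = -15.

-15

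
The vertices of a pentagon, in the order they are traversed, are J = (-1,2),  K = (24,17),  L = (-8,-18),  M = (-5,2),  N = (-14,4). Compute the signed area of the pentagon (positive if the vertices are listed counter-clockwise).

-241.5

J→K: (-1)(17) − (24)(2) = -65
K→L: (24)(-18) − (-8)(17) = -296
L→M: (-8)(2) − (-5)(-18) = -106
M→N: (-5)(4) − (-14)(2) = 8
N→J: (-14)(2) − (-1)(4) = -24
Σ = -483
Signed area = Σ/2 = -241.5 (negative ⇒ clockwise traversal).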